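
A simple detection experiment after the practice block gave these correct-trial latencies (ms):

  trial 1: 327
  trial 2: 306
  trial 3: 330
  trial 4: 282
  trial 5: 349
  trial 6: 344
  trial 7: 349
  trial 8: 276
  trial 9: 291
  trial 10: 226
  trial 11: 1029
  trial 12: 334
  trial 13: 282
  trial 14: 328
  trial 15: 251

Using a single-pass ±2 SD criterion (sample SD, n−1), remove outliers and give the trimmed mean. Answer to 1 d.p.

n = 15, ΣRT = 5304, M = 353.600
Σ(x−M)² = 507871.60; s = √(507871.60/14) = 190.464
Cutoffs: 353.600 ± 2·190.464 → [-27.3, 734.5]
Outside: 1029 → excluded.
Retained (n=14): Σ = 4275, mean = 4275/14 = 305.357

305.4 ms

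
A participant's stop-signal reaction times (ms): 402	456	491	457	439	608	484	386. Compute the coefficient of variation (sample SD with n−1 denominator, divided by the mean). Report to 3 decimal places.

0.146

n = 8, Σ = 3723, M = 465.3750
Σ(x−M)² = 32515.875; s = √(32515.875/7) = 68.1552
CV = 68.1552 / 465.3750 = 0.14645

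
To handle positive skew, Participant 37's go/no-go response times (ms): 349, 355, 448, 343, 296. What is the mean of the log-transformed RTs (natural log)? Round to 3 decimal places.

5.872

ln(RT): 5.8551, 5.8721, 6.1048, 5.8377, 5.6904
Σ ln(RT) = 29.3601
Mean = 29.3601/5 = 5.87201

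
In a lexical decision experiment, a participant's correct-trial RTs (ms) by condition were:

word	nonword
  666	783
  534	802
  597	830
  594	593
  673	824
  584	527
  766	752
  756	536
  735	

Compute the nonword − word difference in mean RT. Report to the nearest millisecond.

50 ms

M(word) = 5905/9 = 656.111
M(nonword) = 5647/8 = 705.875
Difference = 705.875 − 656.111 = 49.764 ms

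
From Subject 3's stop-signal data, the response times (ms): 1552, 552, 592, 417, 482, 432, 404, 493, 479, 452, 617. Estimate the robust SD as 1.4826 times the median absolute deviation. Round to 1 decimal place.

96.4 ms

Sorted: 404, 417, 432, 452, 479, 482, 493, 552, 592, 617, 1552 → median = 482
|x − 482| sorted: 0, 3, 11, 30, 50, 65, 70, 78, 110, 135, 1070 → MAD = 65
Robust SD ≈ 1.4826 × 65 = 96.369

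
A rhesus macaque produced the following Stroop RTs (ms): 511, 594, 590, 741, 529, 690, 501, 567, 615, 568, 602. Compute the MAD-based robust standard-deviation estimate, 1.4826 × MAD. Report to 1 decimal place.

Sorted: 501, 511, 529, 567, 568, 590, 594, 602, 615, 690, 741 → median = 590
|x − 590| sorted: 0, 4, 12, 22, 23, 25, 61, 79, 89, 100, 151 → MAD = 25
Robust SD ≈ 1.4826 × 25 = 37.065

37.1 ms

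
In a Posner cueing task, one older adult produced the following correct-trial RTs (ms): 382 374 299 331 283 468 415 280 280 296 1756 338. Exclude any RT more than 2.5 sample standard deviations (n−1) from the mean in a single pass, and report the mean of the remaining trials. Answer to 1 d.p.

340.5 ms

n = 12, ΣRT = 5502, M = 458.500
Σ(x−M)² = 1875629.00; s = √(1875629.00/11) = 412.931
Cutoffs: 458.500 ± 2.5·412.931 → [-573.8, 1490.8]
Outside: 1756 → excluded.
Retained (n=11): Σ = 3746, mean = 3746/11 = 340.545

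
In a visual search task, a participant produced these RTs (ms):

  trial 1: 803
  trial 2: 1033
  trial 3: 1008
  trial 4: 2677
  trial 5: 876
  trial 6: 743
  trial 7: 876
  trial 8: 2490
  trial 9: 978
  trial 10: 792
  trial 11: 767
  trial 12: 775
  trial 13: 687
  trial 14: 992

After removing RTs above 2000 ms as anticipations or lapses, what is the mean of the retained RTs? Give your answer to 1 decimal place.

Excluded: 2490, 2677
Retained (n=12): Σ = 10330
Mean = 10330/12 = 860.8333

860.8 ms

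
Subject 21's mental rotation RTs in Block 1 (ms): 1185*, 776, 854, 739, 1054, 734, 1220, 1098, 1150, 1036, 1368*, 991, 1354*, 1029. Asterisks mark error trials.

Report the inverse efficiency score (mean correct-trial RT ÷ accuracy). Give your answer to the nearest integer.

Correct trials (n=11): 776, 854, 739, 1054, 734, 1220, 1098, 1150, 1036, 991, 1029
Mean correct RT = 10681/11 = 971.0000 ms
Proportion correct = 11/14
IES = 971.0000 / (11/14) = 1235.818 ms

1236 ms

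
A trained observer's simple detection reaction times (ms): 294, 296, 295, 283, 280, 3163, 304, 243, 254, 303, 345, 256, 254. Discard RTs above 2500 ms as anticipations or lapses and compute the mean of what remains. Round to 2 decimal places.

Excluded: 3163
Retained (n=12): Σ = 3407
Mean = 3407/12 = 283.9167

283.92 ms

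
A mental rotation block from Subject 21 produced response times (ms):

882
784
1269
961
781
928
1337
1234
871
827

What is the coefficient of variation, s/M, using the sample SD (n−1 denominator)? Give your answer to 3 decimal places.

n = 10, Σ = 9874, M = 987.4000
Σ(x−M)² = 400914.400; s = √(400914.400/9) = 211.0593
CV = 211.0593 / 987.4000 = 0.21375

0.214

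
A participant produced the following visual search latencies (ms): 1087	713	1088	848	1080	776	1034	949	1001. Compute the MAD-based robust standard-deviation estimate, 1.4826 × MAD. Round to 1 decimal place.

Sorted: 713, 776, 848, 949, 1001, 1034, 1080, 1087, 1088 → median = 1001
|x − 1001| sorted: 0, 33, 52, 79, 86, 87, 153, 225, 288 → MAD = 86
Robust SD ≈ 1.4826 × 86 = 127.504

127.5 ms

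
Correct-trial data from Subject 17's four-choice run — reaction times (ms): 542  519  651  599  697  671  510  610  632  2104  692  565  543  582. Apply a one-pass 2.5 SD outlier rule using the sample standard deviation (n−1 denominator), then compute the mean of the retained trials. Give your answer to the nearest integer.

601 ms

n = 14, ΣRT = 9917, M = 708.357
Σ(x−M)² = 2147101.21; s = √(2147101.21/13) = 406.401
Cutoffs: 708.357 ± 2.5·406.401 → [-307.6, 1724.4]
Outside: 2104 → excluded.
Retained (n=13): Σ = 7813, mean = 7813/13 = 601.000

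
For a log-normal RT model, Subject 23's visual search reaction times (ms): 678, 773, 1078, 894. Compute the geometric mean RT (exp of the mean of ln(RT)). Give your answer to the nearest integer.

ln(RT): 6.5191, 6.6503, 6.9829, 6.7957
Mean ln(RT) = 26.9480/4 = 6.73700
Geometric mean = exp(6.73700) = 843.03 ms

843 ms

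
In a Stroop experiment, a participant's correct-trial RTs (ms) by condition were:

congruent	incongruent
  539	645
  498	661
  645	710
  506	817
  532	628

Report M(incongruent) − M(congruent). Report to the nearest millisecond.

148 ms

M(congruent) = 2720/5 = 544.000
M(incongruent) = 3461/5 = 692.200
Difference = 692.200 − 544.000 = 148.200 ms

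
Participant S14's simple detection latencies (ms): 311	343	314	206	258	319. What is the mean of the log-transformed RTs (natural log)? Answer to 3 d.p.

ln(RT): 5.7398, 5.8377, 5.7494, 5.3279, 5.5530, 5.7652
Σ ln(RT) = 33.9729
Mean = 33.9729/6 = 5.66216

5.662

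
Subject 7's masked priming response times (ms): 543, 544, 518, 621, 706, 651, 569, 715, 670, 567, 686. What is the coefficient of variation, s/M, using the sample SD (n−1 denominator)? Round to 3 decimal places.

0.116

n = 11, Σ = 6790, M = 617.2727
Σ(x−M)² = 51676.182; s = √(51676.182/10) = 71.8861
CV = 71.8861 / 617.2727 = 0.11646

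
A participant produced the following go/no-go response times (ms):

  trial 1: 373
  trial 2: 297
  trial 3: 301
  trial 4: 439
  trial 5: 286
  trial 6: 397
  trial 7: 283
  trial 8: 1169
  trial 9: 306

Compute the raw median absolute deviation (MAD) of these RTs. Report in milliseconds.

23 ms

Sorted: 283, 286, 297, 301, 306, 373, 397, 439, 1169 → median = 306
|x − 306|: 67, 9, 5, 133, 20, 91, 23, 863, 0
Sorted deviations: 0, 5, 9, 20, 23, 67, 91, 133, 863 → MAD = 23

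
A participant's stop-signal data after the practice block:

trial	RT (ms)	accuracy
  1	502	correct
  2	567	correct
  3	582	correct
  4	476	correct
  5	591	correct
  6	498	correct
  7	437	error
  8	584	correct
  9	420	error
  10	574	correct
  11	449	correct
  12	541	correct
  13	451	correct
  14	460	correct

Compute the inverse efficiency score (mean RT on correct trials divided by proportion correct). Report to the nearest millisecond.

Correct trials (n=12): 502, 567, 582, 476, 591, 498, 584, 574, 449, 541, 451, 460
Mean correct RT = 6275/12 = 522.9167 ms
Proportion correct = 12/14
IES = 522.9167 / (12/14) = 610.069 ms

610 ms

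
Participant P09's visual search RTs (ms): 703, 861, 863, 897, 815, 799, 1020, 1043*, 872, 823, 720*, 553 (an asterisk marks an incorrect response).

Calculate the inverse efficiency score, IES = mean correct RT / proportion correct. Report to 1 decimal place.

984.7 ms

Correct trials (n=10): 703, 861, 863, 897, 815, 799, 1020, 872, 823, 553
Mean correct RT = 8206/10 = 820.6000 ms
Proportion correct = 10/12
IES = 820.6000 / (10/12) = 984.720 ms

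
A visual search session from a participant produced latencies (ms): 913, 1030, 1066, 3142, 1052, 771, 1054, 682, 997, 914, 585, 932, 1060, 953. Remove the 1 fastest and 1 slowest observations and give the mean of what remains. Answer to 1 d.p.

Sorted: 585, 682, 771, 913, 914, 932, 953, 997, 1030, 1052, 1054, 1060, 1066, 3142
Drop lowest 1 (585) and highest 1 (3142)
Remaining (n=12): Σ = 11424, mean = 11424/12 = 952.000

952.0 ms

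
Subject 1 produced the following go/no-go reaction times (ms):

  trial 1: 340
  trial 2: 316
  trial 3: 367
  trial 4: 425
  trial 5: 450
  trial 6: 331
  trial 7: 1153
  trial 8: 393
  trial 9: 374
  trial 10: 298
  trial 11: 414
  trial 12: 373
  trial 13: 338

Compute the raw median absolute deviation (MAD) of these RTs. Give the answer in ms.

41 ms

Sorted: 298, 316, 331, 338, 340, 367, 373, 374, 393, 414, 425, 450, 1153 → median = 373
|x − 373|: 33, 57, 6, 52, 77, 42, 780, 20, 1, 75, 41, 0, 35
Sorted deviations: 0, 1, 6, 20, 33, 35, 41, 42, 52, 57, 75, 77, 780 → MAD = 41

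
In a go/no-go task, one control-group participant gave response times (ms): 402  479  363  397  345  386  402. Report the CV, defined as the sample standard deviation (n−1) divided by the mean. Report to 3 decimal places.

0.107

n = 7, Σ = 2774, M = 396.2857
Σ(x−M)² = 10751.429; s = √(10751.429/6) = 42.3309
CV = 42.3309 / 396.2857 = 0.10682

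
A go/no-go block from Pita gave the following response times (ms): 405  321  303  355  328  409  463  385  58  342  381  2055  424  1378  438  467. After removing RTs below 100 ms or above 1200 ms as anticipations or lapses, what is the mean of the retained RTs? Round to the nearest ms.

386 ms

Excluded: 58, 1378, 2055
Retained (n=13): Σ = 5021
Mean = 5021/13 = 386.2308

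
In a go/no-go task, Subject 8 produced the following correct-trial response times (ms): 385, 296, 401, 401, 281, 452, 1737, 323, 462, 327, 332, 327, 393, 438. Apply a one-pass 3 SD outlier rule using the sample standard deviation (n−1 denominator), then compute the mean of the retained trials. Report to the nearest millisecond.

371 ms

n = 14, ΣRT = 6555, M = 468.214
Σ(x−M)² = 1776880.36; s = √(1776880.36/13) = 369.707
Cutoffs: 468.214 ± 3·369.707 → [-640.9, 1577.3]
Outside: 1737 → excluded.
Retained (n=13): Σ = 4818, mean = 4818/13 = 370.615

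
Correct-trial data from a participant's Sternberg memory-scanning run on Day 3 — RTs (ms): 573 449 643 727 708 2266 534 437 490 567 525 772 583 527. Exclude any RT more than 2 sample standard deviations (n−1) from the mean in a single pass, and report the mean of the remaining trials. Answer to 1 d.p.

579.6 ms

n = 14, ΣRT = 9801, M = 700.071
Σ(x−M)² = 2773468.93; s = √(2773468.93/13) = 461.892
Cutoffs: 700.071 ± 2·461.892 → [-223.7, 1623.9]
Outside: 2266 → excluded.
Retained (n=13): Σ = 7535, mean = 7535/13 = 579.615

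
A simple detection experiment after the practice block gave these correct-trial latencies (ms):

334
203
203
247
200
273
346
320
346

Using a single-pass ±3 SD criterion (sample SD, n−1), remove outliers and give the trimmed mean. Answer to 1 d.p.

n = 9, ΣRT = 2472, M = 274.667
Σ(x−M)² = 32368.00; s = √(32368.00/8) = 63.608
Cutoffs: 274.667 ± 3·63.608 → [83.8, 465.5]
No RTs fall outside the cutoffs; all 9 retained. Mean = 2472/9 = 274.667

274.7 ms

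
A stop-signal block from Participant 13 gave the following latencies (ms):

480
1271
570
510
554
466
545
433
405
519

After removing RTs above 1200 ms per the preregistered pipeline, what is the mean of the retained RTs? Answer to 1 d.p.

498.0 ms

Excluded: 1271
Retained (n=9): Σ = 4482
Mean = 4482/9 = 498.0000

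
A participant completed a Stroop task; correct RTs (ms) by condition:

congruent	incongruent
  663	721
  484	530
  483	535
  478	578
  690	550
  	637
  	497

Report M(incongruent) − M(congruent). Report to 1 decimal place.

M(congruent) = 2798/5 = 559.600
M(incongruent) = 4048/7 = 578.286
Difference = 578.286 − 559.600 = 18.686 ms

18.7 ms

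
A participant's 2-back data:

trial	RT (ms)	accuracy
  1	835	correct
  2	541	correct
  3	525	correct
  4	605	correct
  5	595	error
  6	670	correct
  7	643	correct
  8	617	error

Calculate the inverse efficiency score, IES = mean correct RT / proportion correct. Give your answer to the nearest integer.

Correct trials (n=6): 835, 541, 525, 605, 670, 643
Mean correct RT = 3819/6 = 636.5000 ms
Proportion correct = 6/8
IES = 636.5000 / (6/8) = 848.667 ms

849 ms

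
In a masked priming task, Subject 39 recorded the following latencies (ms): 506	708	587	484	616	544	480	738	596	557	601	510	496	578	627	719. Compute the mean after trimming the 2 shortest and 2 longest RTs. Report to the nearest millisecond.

Sorted: 480, 484, 496, 506, 510, 544, 557, 578, 587, 596, 601, 616, 627, 708, 719, 738
Drop lowest 2 (480, 484) and highest 2 (719, 738)
Remaining (n=12): Σ = 6926, mean = 6926/12 = 577.167

577 ms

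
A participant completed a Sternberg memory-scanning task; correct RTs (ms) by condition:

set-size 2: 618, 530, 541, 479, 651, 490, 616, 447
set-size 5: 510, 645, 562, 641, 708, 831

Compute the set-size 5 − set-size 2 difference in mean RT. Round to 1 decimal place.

M(set-size 2) = 4372/8 = 546.500
M(set-size 5) = 3897/6 = 649.500
Difference = 649.500 − 546.500 = 103.000 ms

103.0 ms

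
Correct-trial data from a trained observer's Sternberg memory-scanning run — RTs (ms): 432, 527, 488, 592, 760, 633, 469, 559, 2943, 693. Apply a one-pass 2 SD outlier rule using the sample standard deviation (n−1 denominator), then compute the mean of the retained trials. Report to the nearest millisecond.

n = 10, ΣRT = 8096, M = 809.600
Σ(x−M)² = 5150668.40; s = √(5150668.40/9) = 756.503
Cutoffs: 809.600 ± 2·756.503 → [-703.4, 2322.6]
Outside: 2943 → excluded.
Retained (n=9): Σ = 5153, mean = 5153/9 = 572.556

573 ms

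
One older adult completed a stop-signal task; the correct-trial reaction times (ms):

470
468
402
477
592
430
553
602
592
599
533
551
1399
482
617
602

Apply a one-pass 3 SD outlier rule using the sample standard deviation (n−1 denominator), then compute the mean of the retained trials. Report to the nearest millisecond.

531 ms

n = 16, ΣRT = 9369, M = 585.562
Σ(x−M)² = 776071.94; s = √(776071.94/15) = 227.460
Cutoffs: 585.562 ± 3·227.460 → [-96.8, 1267.9]
Outside: 1399 → excluded.
Retained (n=15): Σ = 7970, mean = 7970/15 = 531.333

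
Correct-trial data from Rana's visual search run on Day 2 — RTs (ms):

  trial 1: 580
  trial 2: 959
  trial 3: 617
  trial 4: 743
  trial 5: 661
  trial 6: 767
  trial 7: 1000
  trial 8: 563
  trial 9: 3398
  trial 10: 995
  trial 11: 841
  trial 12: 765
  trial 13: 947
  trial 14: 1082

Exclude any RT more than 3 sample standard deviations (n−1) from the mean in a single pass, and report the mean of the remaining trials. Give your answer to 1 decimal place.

809.2 ms

n = 14, ΣRT = 13918, M = 994.143
Σ(x−M)² = 6590985.71; s = √(6590985.71/13) = 712.039
Cutoffs: 994.143 ± 3·712.039 → [-1142.0, 3130.3]
Outside: 3398 → excluded.
Retained (n=13): Σ = 10520, mean = 10520/13 = 809.231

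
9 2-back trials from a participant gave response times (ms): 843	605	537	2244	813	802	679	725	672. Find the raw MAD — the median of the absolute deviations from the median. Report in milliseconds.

Sorted: 537, 605, 672, 679, 725, 802, 813, 843, 2244 → median = 725
|x − 725|: 118, 120, 188, 1519, 88, 77, 46, 0, 53
Sorted deviations: 0, 46, 53, 77, 88, 118, 120, 188, 1519 → MAD = 88

88 ms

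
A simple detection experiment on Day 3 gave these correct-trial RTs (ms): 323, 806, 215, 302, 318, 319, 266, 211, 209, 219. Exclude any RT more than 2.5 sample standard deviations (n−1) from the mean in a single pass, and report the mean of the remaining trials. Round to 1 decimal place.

n = 10, ΣRT = 3188, M = 318.800
Σ(x−M)² = 284863.60; s = √(284863.60/9) = 177.909
Cutoffs: 318.800 ± 2.5·177.909 → [-126.0, 763.6]
Outside: 806 → excluded.
Retained (n=9): Σ = 2382, mean = 2382/9 = 264.667

264.7 ms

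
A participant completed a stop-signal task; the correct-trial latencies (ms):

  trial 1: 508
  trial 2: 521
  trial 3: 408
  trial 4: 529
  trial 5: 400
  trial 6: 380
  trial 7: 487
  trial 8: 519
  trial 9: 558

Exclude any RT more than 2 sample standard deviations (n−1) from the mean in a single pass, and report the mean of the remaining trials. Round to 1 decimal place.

n = 9, ΣRT = 4310, M = 478.889
Σ(x−M)² = 34092.89; s = √(34092.89/8) = 65.281
Cutoffs: 478.889 ± 2·65.281 → [348.3, 609.5]
No RTs fall outside the cutoffs; all 9 retained. Mean = 4310/9 = 478.889

478.9 ms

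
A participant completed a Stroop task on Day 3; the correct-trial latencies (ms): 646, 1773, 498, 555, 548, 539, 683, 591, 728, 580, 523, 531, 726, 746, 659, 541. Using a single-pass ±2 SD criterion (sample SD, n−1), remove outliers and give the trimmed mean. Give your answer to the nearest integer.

n = 16, ΣRT = 10867, M = 679.188
Σ(x−M)² = 1375166.44; s = √(1375166.44/15) = 302.783
Cutoffs: 679.188 ± 2·302.783 → [73.6, 1284.8]
Outside: 1773 → excluded.
Retained (n=15): Σ = 9094, mean = 9094/15 = 606.267

606 ms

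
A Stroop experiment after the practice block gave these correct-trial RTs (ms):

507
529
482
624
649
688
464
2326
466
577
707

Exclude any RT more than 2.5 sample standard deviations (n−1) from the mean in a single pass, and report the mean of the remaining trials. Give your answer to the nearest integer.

n = 11, ΣRT = 8019, M = 729.000
Σ(x−M)² = 2882790.00; s = √(2882790.00/10) = 536.916
Cutoffs: 729.000 ± 2.5·536.916 → [-613.3, 2071.3]
Outside: 2326 → excluded.
Retained (n=10): Σ = 5693, mean = 5693/10 = 569.300

569 ms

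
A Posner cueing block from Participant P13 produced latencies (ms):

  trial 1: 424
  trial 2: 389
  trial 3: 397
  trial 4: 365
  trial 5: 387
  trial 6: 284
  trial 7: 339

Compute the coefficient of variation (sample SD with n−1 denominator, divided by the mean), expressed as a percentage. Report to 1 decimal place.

12.4%

n = 7, Σ = 2585, M = 369.2857
Σ(x−M)² = 12673.429; s = √(12673.429/6) = 45.9591
CV = 45.9591 / 369.2857 = 0.12445 = 12.445%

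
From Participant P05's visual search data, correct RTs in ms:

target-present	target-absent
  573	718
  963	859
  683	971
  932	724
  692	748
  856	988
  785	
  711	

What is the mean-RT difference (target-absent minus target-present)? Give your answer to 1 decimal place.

M(target-present) = 6195/8 = 774.375
M(target-absent) = 5008/6 = 834.667
Difference = 834.667 − 774.375 = 60.292 ms

60.3 ms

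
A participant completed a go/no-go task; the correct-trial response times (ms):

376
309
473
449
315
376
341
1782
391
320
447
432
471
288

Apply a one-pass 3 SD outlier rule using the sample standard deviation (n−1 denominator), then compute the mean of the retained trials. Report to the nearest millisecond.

384 ms

n = 14, ΣRT = 6770, M = 483.571
Σ(x−M)² = 1867313.43; s = √(1867313.43/13) = 378.998
Cutoffs: 483.571 ± 3·378.998 → [-653.4, 1620.6]
Outside: 1782 → excluded.
Retained (n=13): Σ = 4988, mean = 4988/13 = 383.692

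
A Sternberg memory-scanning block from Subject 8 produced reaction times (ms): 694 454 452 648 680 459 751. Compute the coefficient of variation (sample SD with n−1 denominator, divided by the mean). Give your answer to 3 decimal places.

n = 7, Σ = 4138, M = 591.1429
Σ(x−M)² = 102892.857; s = √(102892.857/6) = 130.9535
CV = 130.9535 / 591.1429 = 0.22153

0.222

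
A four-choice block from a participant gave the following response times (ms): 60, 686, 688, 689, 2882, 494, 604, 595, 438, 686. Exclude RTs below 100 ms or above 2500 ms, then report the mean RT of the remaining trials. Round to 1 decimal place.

610.0 ms

Excluded: 60, 2882
Retained (n=8): Σ = 4880
Mean = 4880/8 = 610.0000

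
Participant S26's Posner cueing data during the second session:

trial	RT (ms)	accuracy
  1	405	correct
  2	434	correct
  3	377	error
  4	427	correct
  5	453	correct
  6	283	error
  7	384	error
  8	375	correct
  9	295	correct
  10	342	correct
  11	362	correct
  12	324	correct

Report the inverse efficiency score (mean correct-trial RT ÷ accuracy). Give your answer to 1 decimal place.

506.2 ms

Correct trials (n=9): 405, 434, 427, 453, 375, 295, 342, 362, 324
Mean correct RT = 3417/9 = 379.6667 ms
Proportion correct = 9/12
IES = 379.6667 / (9/12) = 506.222 ms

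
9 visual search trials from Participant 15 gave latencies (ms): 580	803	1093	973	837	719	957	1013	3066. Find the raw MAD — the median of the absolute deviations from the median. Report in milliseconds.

136 ms

Sorted: 580, 719, 803, 837, 957, 973, 1013, 1093, 3066 → median = 957
|x − 957|: 377, 154, 136, 16, 120, 238, 0, 56, 2109
Sorted deviations: 0, 16, 56, 120, 136, 154, 238, 377, 2109 → MAD = 136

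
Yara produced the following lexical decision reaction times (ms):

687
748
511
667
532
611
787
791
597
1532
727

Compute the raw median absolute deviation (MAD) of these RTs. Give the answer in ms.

90 ms

Sorted: 511, 532, 597, 611, 667, 687, 727, 748, 787, 791, 1532 → median = 687
|x − 687|: 0, 61, 176, 20, 155, 76, 100, 104, 90, 845, 40
Sorted deviations: 0, 20, 40, 61, 76, 90, 100, 104, 155, 176, 845 → MAD = 90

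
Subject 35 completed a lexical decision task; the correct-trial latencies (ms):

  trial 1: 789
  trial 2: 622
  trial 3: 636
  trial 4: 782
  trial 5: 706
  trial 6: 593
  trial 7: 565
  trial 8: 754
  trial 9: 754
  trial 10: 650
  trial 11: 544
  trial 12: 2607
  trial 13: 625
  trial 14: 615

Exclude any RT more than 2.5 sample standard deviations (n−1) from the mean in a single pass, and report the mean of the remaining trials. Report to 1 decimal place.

n = 14, ΣRT = 11242, M = 803.000
Σ(x−M)² = 3588176.00; s = √(3588176.00/13) = 525.370
Cutoffs: 803.000 ± 2.5·525.370 → [-510.4, 2116.4]
Outside: 2607 → excluded.
Retained (n=13): Σ = 8635, mean = 8635/13 = 664.231

664.2 ms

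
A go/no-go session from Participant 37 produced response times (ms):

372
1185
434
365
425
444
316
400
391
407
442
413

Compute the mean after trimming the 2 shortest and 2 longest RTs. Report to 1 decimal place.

Sorted: 316, 365, 372, 391, 400, 407, 413, 425, 434, 442, 444, 1185
Drop lowest 2 (316, 365) and highest 2 (444, 1185)
Remaining (n=8): Σ = 3284, mean = 3284/8 = 410.500

410.5 ms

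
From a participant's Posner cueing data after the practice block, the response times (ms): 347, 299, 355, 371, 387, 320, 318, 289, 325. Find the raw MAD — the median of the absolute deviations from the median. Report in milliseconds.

Sorted: 289, 299, 318, 320, 325, 347, 355, 371, 387 → median = 325
|x − 325|: 22, 26, 30, 46, 62, 5, 7, 36, 0
Sorted deviations: 0, 5, 7, 22, 26, 30, 36, 46, 62 → MAD = 26

26 ms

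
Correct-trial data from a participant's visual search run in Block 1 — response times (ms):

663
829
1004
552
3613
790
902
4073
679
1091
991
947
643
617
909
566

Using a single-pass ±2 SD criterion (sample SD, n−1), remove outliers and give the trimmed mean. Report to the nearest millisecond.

n = 16, ΣRT = 18869, M = 1179.312
Σ(x−M)² = 16738871.44; s = √(16738871.44/15) = 1056.373
Cutoffs: 1179.312 ± 2·1056.373 → [-933.4, 3292.1]
Outside: 3613, 4073 → excluded.
Retained (n=14): Σ = 11183, mean = 11183/14 = 798.786

799 ms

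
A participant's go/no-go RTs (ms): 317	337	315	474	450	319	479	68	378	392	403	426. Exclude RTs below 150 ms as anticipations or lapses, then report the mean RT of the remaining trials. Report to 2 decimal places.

Excluded: 68
Retained (n=11): Σ = 4290
Mean = 4290/11 = 390.0000

390.00 ms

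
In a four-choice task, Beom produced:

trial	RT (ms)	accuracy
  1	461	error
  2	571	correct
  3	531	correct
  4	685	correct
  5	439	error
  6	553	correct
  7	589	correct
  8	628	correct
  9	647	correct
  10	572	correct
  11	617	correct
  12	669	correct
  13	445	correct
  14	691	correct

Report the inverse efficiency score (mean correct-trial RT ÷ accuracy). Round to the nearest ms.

Correct trials (n=12): 571, 531, 685, 553, 589, 628, 647, 572, 617, 669, 445, 691
Mean correct RT = 7198/12 = 599.8333 ms
Proportion correct = 12/14
IES = 599.8333 / (12/14) = 699.806 ms

700 ms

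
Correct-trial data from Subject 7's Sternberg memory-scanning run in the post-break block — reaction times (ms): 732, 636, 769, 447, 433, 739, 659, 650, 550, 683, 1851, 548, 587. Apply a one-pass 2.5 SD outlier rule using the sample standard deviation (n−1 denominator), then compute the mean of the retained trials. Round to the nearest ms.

619 ms

n = 13, ΣRT = 9284, M = 714.154
Σ(x−M)² = 1531739.69; s = √(1531739.69/12) = 357.274
Cutoffs: 714.154 ± 2.5·357.274 → [-179.0, 1607.3]
Outside: 1851 → excluded.
Retained (n=12): Σ = 7433, mean = 7433/12 = 619.417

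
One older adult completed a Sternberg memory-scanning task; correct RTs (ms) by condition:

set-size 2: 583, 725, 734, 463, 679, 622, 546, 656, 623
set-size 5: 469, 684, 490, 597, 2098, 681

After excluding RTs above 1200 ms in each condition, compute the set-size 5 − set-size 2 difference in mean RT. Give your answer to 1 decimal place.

-41.5 ms

set-size 5: exclude 2098
M(set-size 2) = 5631/9 = 625.667
M(set-size 5) = 2921/5 = 584.200
Difference = 584.200 − 625.667 = -41.467 ms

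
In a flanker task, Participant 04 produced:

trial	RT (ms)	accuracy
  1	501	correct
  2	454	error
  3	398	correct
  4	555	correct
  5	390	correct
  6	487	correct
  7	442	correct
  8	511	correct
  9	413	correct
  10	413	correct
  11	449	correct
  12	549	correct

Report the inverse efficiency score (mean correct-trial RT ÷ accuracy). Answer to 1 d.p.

Correct trials (n=11): 501, 398, 555, 390, 487, 442, 511, 413, 413, 449, 549
Mean correct RT = 5108/11 = 464.3636 ms
Proportion correct = 11/12
IES = 464.3636 / (11/12) = 506.579 ms

506.6 ms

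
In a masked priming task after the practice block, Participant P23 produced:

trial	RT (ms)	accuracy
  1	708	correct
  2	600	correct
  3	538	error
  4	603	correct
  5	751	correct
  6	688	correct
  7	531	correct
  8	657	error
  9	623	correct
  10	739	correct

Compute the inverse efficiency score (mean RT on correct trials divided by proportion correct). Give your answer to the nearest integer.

Correct trials (n=8): 708, 600, 603, 751, 688, 531, 623, 739
Mean correct RT = 5243/8 = 655.3750 ms
Proportion correct = 8/10
IES = 655.3750 / (8/10) = 819.219 ms

819 ms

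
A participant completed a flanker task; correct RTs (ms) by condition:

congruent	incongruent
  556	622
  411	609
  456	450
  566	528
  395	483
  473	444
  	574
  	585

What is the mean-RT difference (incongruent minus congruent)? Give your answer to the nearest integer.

61 ms

M(congruent) = 2857/6 = 476.167
M(incongruent) = 4295/8 = 536.875
Difference = 536.875 − 476.167 = 60.708 ms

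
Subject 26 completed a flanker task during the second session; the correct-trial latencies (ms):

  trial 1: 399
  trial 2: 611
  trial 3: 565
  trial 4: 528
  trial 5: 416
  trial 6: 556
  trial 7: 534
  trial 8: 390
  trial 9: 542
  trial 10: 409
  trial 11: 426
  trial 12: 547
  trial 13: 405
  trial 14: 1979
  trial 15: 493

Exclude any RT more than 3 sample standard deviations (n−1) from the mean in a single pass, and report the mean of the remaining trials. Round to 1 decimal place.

487.2 ms

n = 15, ΣRT = 8800, M = 586.667
Σ(x−M)² = 2152557.33; s = √(2152557.33/14) = 392.115
Cutoffs: 586.667 ± 3·392.115 → [-589.7, 1763.0]
Outside: 1979 → excluded.
Retained (n=14): Σ = 6821, mean = 6821/14 = 487.214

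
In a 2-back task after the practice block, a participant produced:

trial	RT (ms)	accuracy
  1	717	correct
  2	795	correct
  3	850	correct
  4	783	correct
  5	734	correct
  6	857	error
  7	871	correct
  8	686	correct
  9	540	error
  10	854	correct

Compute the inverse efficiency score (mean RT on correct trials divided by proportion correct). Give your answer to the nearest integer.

Correct trials (n=8): 717, 795, 850, 783, 734, 871, 686, 854
Mean correct RT = 6290/8 = 786.2500 ms
Proportion correct = 8/10
IES = 786.2500 / (8/10) = 982.812 ms

983 ms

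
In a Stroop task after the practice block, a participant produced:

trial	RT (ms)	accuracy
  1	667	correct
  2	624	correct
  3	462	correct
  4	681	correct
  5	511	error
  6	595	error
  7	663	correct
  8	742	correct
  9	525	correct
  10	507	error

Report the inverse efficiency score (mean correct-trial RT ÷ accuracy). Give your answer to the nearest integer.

891 ms

Correct trials (n=7): 667, 624, 462, 681, 663, 742, 525
Mean correct RT = 4364/7 = 623.4286 ms
Proportion correct = 7/10
IES = 623.4286 / (7/10) = 890.612 ms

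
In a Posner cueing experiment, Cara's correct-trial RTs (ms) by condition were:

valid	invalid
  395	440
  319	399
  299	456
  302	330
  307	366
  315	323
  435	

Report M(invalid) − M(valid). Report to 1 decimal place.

M(valid) = 2372/7 = 338.857
M(invalid) = 2314/6 = 385.667
Difference = 385.667 − 338.857 = 46.810 ms

46.8 ms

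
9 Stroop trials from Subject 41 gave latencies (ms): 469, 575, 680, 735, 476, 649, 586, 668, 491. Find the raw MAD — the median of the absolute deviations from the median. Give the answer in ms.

94 ms

Sorted: 469, 476, 491, 575, 586, 649, 668, 680, 735 → median = 586
|x − 586|: 117, 11, 94, 149, 110, 63, 0, 82, 95
Sorted deviations: 0, 11, 63, 82, 94, 95, 110, 117, 149 → MAD = 94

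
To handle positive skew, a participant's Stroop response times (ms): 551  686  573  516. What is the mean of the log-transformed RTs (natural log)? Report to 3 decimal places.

6.360

ln(RT): 6.3117, 6.5309, 6.3509, 6.2461
Σ ln(RT) = 25.4396
Mean = 25.4396/4 = 6.35990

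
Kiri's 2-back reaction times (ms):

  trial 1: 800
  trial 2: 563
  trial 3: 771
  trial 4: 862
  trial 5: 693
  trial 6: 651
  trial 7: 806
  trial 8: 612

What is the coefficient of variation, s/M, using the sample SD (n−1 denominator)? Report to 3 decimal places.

n = 8, Σ = 5758, M = 719.7500
Σ(x−M)² = 78363.500; s = √(78363.500/7) = 105.8054
CV = 105.8054 / 719.7500 = 0.14700

0.147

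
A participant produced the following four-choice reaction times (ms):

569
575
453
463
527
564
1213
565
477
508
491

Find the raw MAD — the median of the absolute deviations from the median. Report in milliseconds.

Sorted: 453, 463, 477, 491, 508, 527, 564, 565, 569, 575, 1213 → median = 527
|x − 527|: 42, 48, 74, 64, 0, 37, 686, 38, 50, 19, 36
Sorted deviations: 0, 19, 36, 37, 38, 42, 48, 50, 64, 74, 686 → MAD = 42

42 ms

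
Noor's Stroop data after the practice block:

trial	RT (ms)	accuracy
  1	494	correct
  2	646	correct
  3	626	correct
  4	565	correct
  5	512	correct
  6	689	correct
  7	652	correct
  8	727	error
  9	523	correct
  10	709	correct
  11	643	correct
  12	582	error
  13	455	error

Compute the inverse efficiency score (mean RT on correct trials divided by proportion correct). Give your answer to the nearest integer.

Correct trials (n=10): 494, 646, 626, 565, 512, 689, 652, 523, 709, 643
Mean correct RT = 6059/10 = 605.9000 ms
Proportion correct = 10/13
IES = 605.9000 / (10/13) = 787.670 ms

788 ms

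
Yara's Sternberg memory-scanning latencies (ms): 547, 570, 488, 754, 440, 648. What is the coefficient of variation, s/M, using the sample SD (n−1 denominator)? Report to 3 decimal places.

n = 6, Σ = 3447, M = 574.5000
Σ(x−M)² = 63971.500; s = √(63971.500/5) = 113.1119
CV = 113.1119 / 574.5000 = 0.19689

0.197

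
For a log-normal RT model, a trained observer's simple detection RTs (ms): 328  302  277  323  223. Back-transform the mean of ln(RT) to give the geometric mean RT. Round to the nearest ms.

ln(RT): 5.7930, 5.7104, 5.6240, 5.7777, 5.4072
Mean ln(RT) = 28.3123/5 = 5.66246
Geometric mean = exp(5.66246) = 287.85 ms

288 ms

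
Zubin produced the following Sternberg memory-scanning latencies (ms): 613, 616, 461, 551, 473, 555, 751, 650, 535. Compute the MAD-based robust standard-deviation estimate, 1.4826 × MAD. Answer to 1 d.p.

90.4 ms

Sorted: 461, 473, 535, 551, 555, 613, 616, 650, 751 → median = 555
|x − 555| sorted: 0, 4, 20, 58, 61, 82, 94, 95, 196 → MAD = 61
Robust SD ≈ 1.4826 × 61 = 90.439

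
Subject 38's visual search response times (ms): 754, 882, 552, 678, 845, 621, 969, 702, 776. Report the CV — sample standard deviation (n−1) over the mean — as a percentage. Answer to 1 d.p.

17.5%

n = 9, Σ = 6779, M = 753.2222
Σ(x−M)² = 138341.556; s = √(138341.556/8) = 131.5017
CV = 131.5017 / 753.2222 = 0.17459 = 17.459%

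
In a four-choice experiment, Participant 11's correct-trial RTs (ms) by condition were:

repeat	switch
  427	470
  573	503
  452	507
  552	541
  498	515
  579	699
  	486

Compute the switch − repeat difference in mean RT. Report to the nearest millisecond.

18 ms

M(repeat) = 3081/6 = 513.500
M(switch) = 3721/7 = 531.571
Difference = 531.571 − 513.500 = 18.071 ms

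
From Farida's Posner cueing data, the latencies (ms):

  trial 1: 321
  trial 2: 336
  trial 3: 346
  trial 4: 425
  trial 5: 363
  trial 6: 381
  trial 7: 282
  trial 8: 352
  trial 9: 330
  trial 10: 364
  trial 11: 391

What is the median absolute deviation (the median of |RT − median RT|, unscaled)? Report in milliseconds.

22 ms

Sorted: 282, 321, 330, 336, 346, 352, 363, 364, 381, 391, 425 → median = 352
|x − 352|: 31, 16, 6, 73, 11, 29, 70, 0, 22, 12, 39
Sorted deviations: 0, 6, 11, 12, 16, 22, 29, 31, 39, 70, 73 → MAD = 22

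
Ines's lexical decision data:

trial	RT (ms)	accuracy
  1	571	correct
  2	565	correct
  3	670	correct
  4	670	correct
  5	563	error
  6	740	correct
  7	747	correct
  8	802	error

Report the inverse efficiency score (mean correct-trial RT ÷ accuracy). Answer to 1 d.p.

Correct trials (n=6): 571, 565, 670, 670, 740, 747
Mean correct RT = 3963/6 = 660.5000 ms
Proportion correct = 6/8
IES = 660.5000 / (6/8) = 880.667 ms

880.7 ms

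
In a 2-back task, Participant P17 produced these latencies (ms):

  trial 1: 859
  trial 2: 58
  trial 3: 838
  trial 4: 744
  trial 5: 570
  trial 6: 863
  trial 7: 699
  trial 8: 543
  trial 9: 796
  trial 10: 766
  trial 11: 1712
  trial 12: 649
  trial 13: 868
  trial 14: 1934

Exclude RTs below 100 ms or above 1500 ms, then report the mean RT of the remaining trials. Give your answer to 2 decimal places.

Excluded: 58, 1712, 1934
Retained (n=11): Σ = 8195
Mean = 8195/11 = 745.0000

745.00 ms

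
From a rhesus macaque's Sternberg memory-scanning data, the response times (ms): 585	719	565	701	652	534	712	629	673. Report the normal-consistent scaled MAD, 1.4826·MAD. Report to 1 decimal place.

Sorted: 534, 565, 585, 629, 652, 673, 701, 712, 719 → median = 652
|x − 652| sorted: 0, 21, 23, 49, 60, 67, 67, 87, 118 → MAD = 60
Robust SD ≈ 1.4826 × 60 = 88.956

89.0 ms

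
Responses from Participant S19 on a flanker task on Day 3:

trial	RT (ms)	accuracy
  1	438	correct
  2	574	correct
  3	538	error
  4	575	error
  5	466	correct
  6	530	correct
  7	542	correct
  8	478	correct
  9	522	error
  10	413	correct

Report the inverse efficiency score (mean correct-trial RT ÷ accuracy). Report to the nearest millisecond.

Correct trials (n=7): 438, 574, 466, 530, 542, 478, 413
Mean correct RT = 3441/7 = 491.5714 ms
Proportion correct = 7/10
IES = 491.5714 / (7/10) = 702.245 ms

702 ms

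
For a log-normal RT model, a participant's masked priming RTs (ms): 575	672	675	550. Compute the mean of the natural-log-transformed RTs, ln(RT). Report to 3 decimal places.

6.422

ln(RT): 6.3544, 6.5103, 6.5147, 6.3099
Σ ln(RT) = 25.6893
Mean = 25.6893/4 = 6.42231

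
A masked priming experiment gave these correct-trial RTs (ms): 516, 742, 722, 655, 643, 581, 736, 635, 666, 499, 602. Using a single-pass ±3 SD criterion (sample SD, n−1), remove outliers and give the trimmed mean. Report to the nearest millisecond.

636 ms

n = 11, ΣRT = 6997, M = 636.091
Σ(x−M)² = 67292.91; s = √(67292.91/10) = 82.032
Cutoffs: 636.091 ± 3·82.032 → [390.0, 882.2]
No RTs fall outside the cutoffs; all 11 retained. Mean = 6997/11 = 636.091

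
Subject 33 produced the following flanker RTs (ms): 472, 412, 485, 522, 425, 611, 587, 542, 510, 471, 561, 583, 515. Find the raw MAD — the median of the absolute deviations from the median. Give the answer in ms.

Sorted: 412, 425, 471, 472, 485, 510, 515, 522, 542, 561, 583, 587, 611 → median = 515
|x − 515|: 43, 103, 30, 7, 90, 96, 72, 27, 5, 44, 46, 68, 0
Sorted deviations: 0, 5, 7, 27, 30, 43, 44, 46, 68, 72, 90, 96, 103 → MAD = 44

44 ms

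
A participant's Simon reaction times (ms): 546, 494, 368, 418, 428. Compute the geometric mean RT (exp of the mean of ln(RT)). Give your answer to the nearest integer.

447 ms

ln(RT): 6.3026, 6.2025, 5.9081, 6.0355, 6.0591
Mean ln(RT) = 30.5078/5 = 6.10157
Geometric mean = exp(6.10157) = 446.56 ms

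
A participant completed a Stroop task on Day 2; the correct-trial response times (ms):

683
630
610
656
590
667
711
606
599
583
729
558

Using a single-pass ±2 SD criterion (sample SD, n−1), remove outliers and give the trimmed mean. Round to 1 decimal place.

635.2 ms

n = 12, ΣRT = 7622, M = 635.167
Σ(x−M)² = 31825.67; s = √(31825.67/11) = 53.789
Cutoffs: 635.167 ± 2·53.789 → [527.6, 742.7]
No RTs fall outside the cutoffs; all 12 retained. Mean = 7622/12 = 635.167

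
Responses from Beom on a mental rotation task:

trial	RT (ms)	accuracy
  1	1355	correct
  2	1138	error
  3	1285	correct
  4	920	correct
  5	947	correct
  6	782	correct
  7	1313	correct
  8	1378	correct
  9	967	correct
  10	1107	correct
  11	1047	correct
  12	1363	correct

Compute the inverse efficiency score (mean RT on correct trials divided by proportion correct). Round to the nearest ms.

Correct trials (n=11): 1355, 1285, 920, 947, 782, 1313, 1378, 967, 1107, 1047, 1363
Mean correct RT = 12464/11 = 1133.0909 ms
Proportion correct = 11/12
IES = 1133.0909 / (11/12) = 1236.099 ms

1236 ms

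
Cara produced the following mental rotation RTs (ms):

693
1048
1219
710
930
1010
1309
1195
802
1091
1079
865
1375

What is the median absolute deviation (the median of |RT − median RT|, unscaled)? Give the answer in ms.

171 ms

Sorted: 693, 710, 802, 865, 930, 1010, 1048, 1079, 1091, 1195, 1219, 1309, 1375 → median = 1048
|x − 1048|: 355, 0, 171, 338, 118, 38, 261, 147, 246, 43, 31, 183, 327
Sorted deviations: 0, 31, 38, 43, 118, 147, 171, 183, 246, 261, 327, 338, 355 → MAD = 171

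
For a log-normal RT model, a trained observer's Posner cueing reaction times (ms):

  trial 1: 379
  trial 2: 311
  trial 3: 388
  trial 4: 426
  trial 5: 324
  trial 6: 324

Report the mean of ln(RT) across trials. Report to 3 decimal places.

ln(RT): 5.9375, 5.7398, 5.9610, 6.0544, 5.7807, 5.7807
Σ ln(RT) = 35.2543
Mean = 35.2543/6 = 5.87571

5.876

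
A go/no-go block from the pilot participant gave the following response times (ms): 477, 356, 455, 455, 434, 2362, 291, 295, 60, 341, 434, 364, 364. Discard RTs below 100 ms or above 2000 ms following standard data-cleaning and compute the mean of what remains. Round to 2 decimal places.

Excluded: 60, 2362
Retained (n=11): Σ = 4266
Mean = 4266/11 = 387.8182

387.82 ms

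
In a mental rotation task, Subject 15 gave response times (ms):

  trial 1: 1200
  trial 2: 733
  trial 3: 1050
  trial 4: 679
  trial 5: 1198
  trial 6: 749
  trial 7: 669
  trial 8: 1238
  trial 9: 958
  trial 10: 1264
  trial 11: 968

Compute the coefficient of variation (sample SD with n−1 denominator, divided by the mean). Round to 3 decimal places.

n = 11, Σ = 10706, M = 973.2727
Σ(x−M)² = 549866.182; s = √(549866.182/10) = 234.4923
CV = 234.4923 / 973.2727 = 0.24093

0.241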